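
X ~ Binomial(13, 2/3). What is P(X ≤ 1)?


P(X ≤ 1) = Σ P(X=i) for i=0..1
P(X=0) = 1/1594323
P(X=1) = 26/1594323
Sum = 1/59049

P(X ≤ 1) = 1/59049 ≈ 0.00%


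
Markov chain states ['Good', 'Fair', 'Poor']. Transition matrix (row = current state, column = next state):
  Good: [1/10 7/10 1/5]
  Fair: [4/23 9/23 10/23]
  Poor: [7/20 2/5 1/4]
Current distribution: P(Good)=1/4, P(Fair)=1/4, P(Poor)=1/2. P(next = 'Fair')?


P(next=Fair) = Σᵢ P(now=i)×P(i→Fair)
= 1/4×7/10 + 1/4×9/23 + 1/2×2/5
= 7/40 + 9/92 + 1/5 = 87/184

P = 87/184 ≈ 0.4728


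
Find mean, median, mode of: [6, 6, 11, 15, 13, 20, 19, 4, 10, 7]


Sorted: [4, 6, 6, 7, 10, 11, 13, 15, 19, 20]
Mean = 111/10
Median = 21/2
Freq: {6: 2, 11: 1, 15: 1, 13: 1, 20: 1, 19: 1, 4: 1, 10: 1, 7: 1}
Mode: [6]

Mean=111/10, Median=21/2, Mode=6


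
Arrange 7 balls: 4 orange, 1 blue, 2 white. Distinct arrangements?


7!/(4!×1!×2!) = 105

105


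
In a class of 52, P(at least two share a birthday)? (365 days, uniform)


P(all different) = Π(365-i)/365 for i=0..51
= 0.021995
P(match) = 1 - 0.021995 = 0.978005

P ≈ 0.9780 ≈ 97.80%


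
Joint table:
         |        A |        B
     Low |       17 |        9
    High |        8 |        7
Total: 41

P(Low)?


P(Low) = (17+9)/41 = 26/41

P(Low) = 26/41 ≈ 63.41%


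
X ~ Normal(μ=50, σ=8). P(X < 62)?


z = (62-50)/8 = 1.5
P(Z < 1.5) = 0.9332

P(X < 62) ≈ 0.9332


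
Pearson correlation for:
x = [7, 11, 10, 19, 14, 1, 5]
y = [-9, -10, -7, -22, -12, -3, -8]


n=7, Σx=67, Σy=-71, Σxy=-872, Σx²=853, Σy²=931
r = (7×(-872) - 67×(-71))/√((7×853 - 67²)(7×931 - (-71)²))
= -1347/√(1482×1476) = -1347/√2187432 ≈ -1347/1478.9970 ≈ -0.9108

r ≈ -0.9108


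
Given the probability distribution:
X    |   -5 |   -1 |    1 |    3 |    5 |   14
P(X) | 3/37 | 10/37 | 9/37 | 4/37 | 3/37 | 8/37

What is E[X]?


E[X] = Σ x·P(X=x)
= (-5)×(3/37) + (-1)×(10/37) + (1)×(9/37) + (3)×(4/37) + (5)×(3/37) + (14)×(8/37)
= 123/37

E[X] = 123/37


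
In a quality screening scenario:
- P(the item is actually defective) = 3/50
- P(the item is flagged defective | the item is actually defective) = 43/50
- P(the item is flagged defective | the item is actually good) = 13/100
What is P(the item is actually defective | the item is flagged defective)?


Using Bayes' theorem:
P(A|B) = P(B|A)·P(A) / P(B)

P(the item is flagged defective) = 43/50 × 3/50 + 13/100 × 47/50
= 129/2500 + 611/5000 = 869/5000

P(the item is actually defective|the item is flagged defective) = (129/2500) / (869/5000) = 258/869

P(the item is actually defective|the item is flagged defective) = 258/869 ≈ 29.69%


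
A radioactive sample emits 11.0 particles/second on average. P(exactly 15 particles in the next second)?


Poisson(λ=11.0): P(X=15) = e^(-λ)×λ^k/k!
= e^(-11.0) × 11.0^15 / 15!
≈ 1.670170079e-05 × 4.17724816942e+15 / 1307674368000 ≈ 0.053352

P(X=15) ≈ 0.053352 ≈ 5.34%


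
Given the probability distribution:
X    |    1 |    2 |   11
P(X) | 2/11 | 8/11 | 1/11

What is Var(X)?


E[X] = 29/11
E[X²] = 155/11
Var(X) = E[X²] - (E[X])² = 155/11 - 841/121 = 864/121

Var(X) = 864/121 ≈ 7.1405


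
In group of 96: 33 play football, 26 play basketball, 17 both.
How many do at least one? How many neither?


|A∪B| = 33+26-17 = 42
Neither = 96-42 = 54

At least one: 42; Neither: 54


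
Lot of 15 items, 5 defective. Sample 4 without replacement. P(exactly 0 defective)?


Hypergeometric: C(5,0)×C(10,4)/C(15,4)
= 1×210/1365 = 2/13

P(X=0) = 2/13 ≈ 15.38%


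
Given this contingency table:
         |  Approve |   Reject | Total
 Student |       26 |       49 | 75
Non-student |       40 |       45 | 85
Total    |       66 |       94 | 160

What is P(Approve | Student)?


P(Approve | Student) = 26/(26+49) = 26/75

P(Approve|Student) = 26/75 ≈ 34.67%


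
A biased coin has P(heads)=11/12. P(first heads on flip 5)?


Geometric: P(X=5) = (1-p)^(k-1)×p = (1/12)^4×11/12 = 11/248832

P(X=5) = 11/248832 ≈ 0.00%


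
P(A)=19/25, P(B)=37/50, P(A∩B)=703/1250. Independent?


P(A)×P(B) = 703/1250
P(A∩B) = 703/1250
Equal ✓ → Independent

Yes, independent


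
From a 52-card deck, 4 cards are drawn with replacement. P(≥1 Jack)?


P(not a Jack) = 48/52 = 12/13
P(none in 4 draws) = (12/13)^4 = 20736/28561
P(≥1 Jack) = 1 - 20736/28561 = 7825/28561

P = 7825/28561 ≈ 27.40%


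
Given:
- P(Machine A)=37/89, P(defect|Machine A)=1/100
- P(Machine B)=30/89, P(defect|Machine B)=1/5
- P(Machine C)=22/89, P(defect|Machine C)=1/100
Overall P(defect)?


P(B) = Σ P(B|Aᵢ)×P(Aᵢ)
  1/100×37/89 = 37/8900
  1/5×30/89 = 6/89
  1/100×22/89 = 11/4450
Sum = 659/8900

P(defect) = 659/8900 ≈ 7.40%


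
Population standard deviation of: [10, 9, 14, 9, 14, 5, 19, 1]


Mean = 81/8
  (10-81/8)²=1/64
  (9-81/8)²=81/64
  (14-81/8)²=961/64
  (9-81/8)²=81/64
  (14-81/8)²=961/64
  (5-81/8)²=1681/64
  (19-81/8)²=5041/64
  (1-81/8)²=5329/64
Σ(x-μ)² = 1767/8
σ² = (1767/8)/8 = 1767/64

σ = √(1767/64) ≈ 5.2545


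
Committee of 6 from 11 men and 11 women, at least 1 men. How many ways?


Count by #men:
  1M,5W: C(11,1)×C(11,5)=5082
  2M,4W: C(11,2)×C(11,4)=18150
  3M,3W: C(11,3)×C(11,3)=27225
  4M,2W: C(11,4)×C(11,2)=18150
  5M,1W: C(11,5)×C(11,1)=5082
  6M,0W: C(11,6)×C(11,0)=462
Total = 74151

74151


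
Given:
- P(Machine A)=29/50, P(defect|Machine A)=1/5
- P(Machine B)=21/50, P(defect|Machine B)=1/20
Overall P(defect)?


P(B) = Σ P(B|Aᵢ)×P(Aᵢ)
  1/5×29/50 = 29/250
  1/20×21/50 = 21/1000
Sum = 137/1000

P(defect) = 137/1000 ≈ 13.70%


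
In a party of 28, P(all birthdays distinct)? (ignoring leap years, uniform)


P(all different) = Π(365-i)/365 for i=0..27
= (365/365)×(364/365)×...×(338/365)
= 0.345539

P ≈ 0.3455 ≈ 34.55%


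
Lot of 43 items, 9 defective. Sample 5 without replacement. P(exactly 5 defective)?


Hypergeometric: C(9,5)×C(34,0)/C(43,5)
= 126×1/962598 = 3/22919

P(X=5) = 3/22919 ≈ 0.01%


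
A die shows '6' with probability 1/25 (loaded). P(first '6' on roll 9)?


Geometric: P(X=9) = (1-p)^(k-1)×p = (24/25)^8×1/25 = 110075314176/3814697265625

P(X=9) = 110075314176/3814697265625 ≈ 2.89%


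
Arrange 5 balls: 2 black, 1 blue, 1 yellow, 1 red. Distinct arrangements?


5!/(2!×1!×1!×1!) = 60

60


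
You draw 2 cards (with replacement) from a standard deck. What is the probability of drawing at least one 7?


P(not a 7) = 48/52 = 12/13
P(none in 2 draws) = (12/13)^2 = 144/169
P(≥1 7) = 1 - 144/169 = 25/169

P = 25/169 ≈ 14.79%


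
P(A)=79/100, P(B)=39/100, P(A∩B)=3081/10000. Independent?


P(A)×P(B) = 3081/10000
P(A∩B) = 3081/10000
Equal ✓ → Independent

Yes, independent


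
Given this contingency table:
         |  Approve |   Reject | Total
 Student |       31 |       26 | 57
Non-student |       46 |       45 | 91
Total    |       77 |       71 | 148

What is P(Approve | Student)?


P(Approve | Student) = 31/(31+26) = 31/57

P(Approve|Student) = 31/57 ≈ 54.39%


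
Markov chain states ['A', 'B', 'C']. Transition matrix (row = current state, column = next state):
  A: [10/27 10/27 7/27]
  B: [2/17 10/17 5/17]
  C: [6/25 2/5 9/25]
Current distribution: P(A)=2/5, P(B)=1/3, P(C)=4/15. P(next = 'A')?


P(next=A) = Σᵢ P(now=i)×P(i→A)
= 2/5×10/27 + 1/3×2/17 + 4/15×6/25
= 4/27 + 2/51 + 8/125 = 14422/57375

P = 14422/57375 ≈ 0.2514


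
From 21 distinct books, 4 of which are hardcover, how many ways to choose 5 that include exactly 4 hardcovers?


Choose 4 of the 4 hardcovers and 1 of the other 17 books:
C(4,4)×C(17,1) = 1×17 = 17

17


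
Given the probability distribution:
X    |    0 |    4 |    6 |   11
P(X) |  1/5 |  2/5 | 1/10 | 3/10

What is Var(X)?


E[X] = 11/2
E[X²] = 463/10
Var(X) = E[X²] - (E[X])² = 463/10 - 121/4 = 321/20

Var(X) = 321/20 ≈ 16.0500


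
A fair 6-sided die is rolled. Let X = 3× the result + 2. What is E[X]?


E[die] = (1+6)/2 = 7/2
E[X] = 3×7/2 + 2 = 25/2

E[X] = 25/2


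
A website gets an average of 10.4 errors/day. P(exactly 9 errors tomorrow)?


Poisson(λ=10.4): P(X=9) = e^(-λ)×λ^k/k!
= e^(-10.4) × 10.4^9 / 9!
≈ 3.043248301e-05 × 1423311812.42 / 362880 ≈ 0.119364

P(X=9) ≈ 0.119364 ≈ 11.94%


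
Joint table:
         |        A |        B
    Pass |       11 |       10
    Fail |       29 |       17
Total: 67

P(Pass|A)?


P(Pass|A) = 11/(11+29) = 11/40

P = 11/40 ≈ 27.50%


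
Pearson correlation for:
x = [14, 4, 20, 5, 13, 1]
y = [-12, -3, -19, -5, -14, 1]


n=6, Σx=57, Σy=-52, Σxy=-766, Σx²=807, Σy²=736
r = (6×(-766) - 57×(-52))/√((6×807 - 57²)(6×736 - (-52)²))
= -1632/√(1593×1712) = -1632/√2727216 ≈ -1632/1651.4285 ≈ -0.9882

r ≈ -0.9882


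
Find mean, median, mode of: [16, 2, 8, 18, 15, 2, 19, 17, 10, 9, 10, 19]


Sorted: [2, 2, 8, 9, 10, 10, 15, 16, 17, 18, 19, 19]
Mean = 145/12
Median = 25/2
Freq: {16: 1, 2: 2, 8: 1, 18: 1, 15: 1, 19: 2, 17: 1, 10: 2, 9: 1}
Mode: [2, 10, 19]

Mean=145/12, Median=25/2, Mode=[2, 10, 19]


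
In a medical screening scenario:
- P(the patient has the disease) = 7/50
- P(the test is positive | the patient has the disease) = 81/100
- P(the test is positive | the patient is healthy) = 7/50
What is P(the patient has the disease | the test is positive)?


Using Bayes' theorem:
P(A|B) = P(B|A)·P(A) / P(B)

P(the test is positive) = 81/100 × 7/50 + 7/50 × 43/50
= 567/5000 + 301/2500 = 1169/5000

P(the patient has the disease|the test is positive) = (567/5000) / (1169/5000) = 81/167

P(the patient has the disease|the test is positive) = 81/167 ≈ 48.50%


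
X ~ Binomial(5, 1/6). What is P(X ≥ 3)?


P(X ≥ 3) = Σ P(X=i) for i=3..5
P(X=3) = 125/3888
P(X=4) = 25/7776
P(X=5) = 1/7776
Sum = 23/648

P(X ≥ 3) = 23/648 ≈ 3.55%


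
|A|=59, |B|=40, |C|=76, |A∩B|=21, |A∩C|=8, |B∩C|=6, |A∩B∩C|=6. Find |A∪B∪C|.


|A∪B∪C| = 59+40+76-21-8-6+6 = 146

|A∪B∪C| = 146


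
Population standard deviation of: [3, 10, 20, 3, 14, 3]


Mean = 53/6
  (3-53/6)²=1225/36
  (10-53/6)²=49/36
  (20-53/6)²=4489/36
  (3-53/6)²=1225/36
  (14-53/6)²=961/36
  (3-53/6)²=1225/36
Σ(x-μ)² = 1529/6
σ² = (1529/6)/6 = 1529/36

σ = √(1529/36) ≈ 6.5171


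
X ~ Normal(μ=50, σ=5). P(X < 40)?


z = (40-50)/5 = -2.0
P(Z < -2.0) = 0.0228

P(X < 40) ≈ 0.0228


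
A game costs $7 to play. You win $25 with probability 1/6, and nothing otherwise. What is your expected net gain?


E[gain] = (25-7)×1/6 + (-7)×5/6
= 3 - 35/6 = -17/6

Expected net gain = $-17/6 ≈ $-2.83


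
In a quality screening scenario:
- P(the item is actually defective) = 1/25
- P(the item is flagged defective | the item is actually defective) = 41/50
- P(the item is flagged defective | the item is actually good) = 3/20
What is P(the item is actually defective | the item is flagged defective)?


Using Bayes' theorem:
P(A|B) = P(B|A)·P(A) / P(B)

P(the item is flagged defective) = 41/50 × 1/25 + 3/20 × 24/25
= 41/1250 + 18/125 = 221/1250

P(the item is actually defective|the item is flagged defective) = (41/1250) / (221/1250) = 41/221

P(the item is actually defective|the item is flagged defective) = 41/221 ≈ 18.55%


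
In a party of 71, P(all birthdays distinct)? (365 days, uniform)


P(all different) = Π(365-i)/365 for i=0..70
= (365/365)×(364/365)×...×(295/365)
= 0.000679

P ≈ 0.0007 ≈ 0.07%


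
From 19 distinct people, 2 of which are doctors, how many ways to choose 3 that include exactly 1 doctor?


Choose 1 of the 2 doctors and 2 of the other 17 people:
C(2,1)×C(17,2) = 2×136 = 272

272


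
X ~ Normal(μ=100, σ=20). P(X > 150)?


z = (150-100)/20 = 2.5
P(X > 150) = 1 - P(Z ≤ 2.5) = 1 - 0.9938 = 0.0062

P(X > 150) ≈ 0.0062


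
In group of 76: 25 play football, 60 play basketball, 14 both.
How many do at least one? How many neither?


|A∪B| = 25+60-14 = 71
Neither = 76-71 = 5

At least one: 71; Neither: 5


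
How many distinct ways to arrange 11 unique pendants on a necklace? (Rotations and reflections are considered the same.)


Free circular arrangements: rotations and reflections both identified.
(n-1)!/2 = 10!/2 = 3628800/2 = 1814400

1814400


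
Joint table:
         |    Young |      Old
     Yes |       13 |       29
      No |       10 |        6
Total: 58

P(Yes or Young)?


P(Yes∨Young) = P(Yes) + P(Young) - P(Yes∧Young)
= (42 + 23 - 13)/58 = 52/58 = 26/29

P = 26/29 ≈ 89.66%


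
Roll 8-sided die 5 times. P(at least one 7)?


P(no 7)^5 = (7/8)^5 = 16807/32768
P(≥1) = 1 - 16807/32768 = 15961/32768

P = 15961/32768 ≈ 48.71%


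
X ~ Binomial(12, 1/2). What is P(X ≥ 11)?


P(X ≥ 11) = Σ P(X=i) for i=11..12
P(X=11) = 3/1024
P(X=12) = 1/4096
Sum = 13/4096

P(X ≥ 11) = 13/4096 ≈ 0.32%


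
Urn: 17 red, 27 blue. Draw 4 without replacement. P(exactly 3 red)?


Hypergeometric: C(17,3)×C(27,1)/C(44,4)
= 680×27/135751 = 18360/135751

P(X=3) = 18360/135751 ≈ 13.52%


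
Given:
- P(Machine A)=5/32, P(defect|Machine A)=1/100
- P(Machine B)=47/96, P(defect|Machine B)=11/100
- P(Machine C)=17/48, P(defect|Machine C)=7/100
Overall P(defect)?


P(B) = Σ P(B|Aᵢ)×P(Aᵢ)
  1/100×5/32 = 1/640
  11/100×47/96 = 517/9600
  7/100×17/48 = 119/4800
Sum = 77/960

P(defect) = 77/960 ≈ 8.02%


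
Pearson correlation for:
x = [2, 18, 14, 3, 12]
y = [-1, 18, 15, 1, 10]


n=5, Σx=49, Σy=43, Σxy=655, Σx²=677, Σy²=651
r = (5×655 - 49×43)/√((5×677 - 49²)(5×651 - 43²))
= 1168/√(984×1406) = 1168/√1383504 ≈ 1168/1176.2245 ≈ 0.9930

r ≈ 0.9930


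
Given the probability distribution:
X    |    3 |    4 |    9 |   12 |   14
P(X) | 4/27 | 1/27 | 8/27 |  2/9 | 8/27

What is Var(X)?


E[X] = 272/27
E[X²] = 116
Var(X) = E[X²] - (E[X])² = 116 - 73984/729 = 10580/729

Var(X) = 10580/729 ≈ 14.5130


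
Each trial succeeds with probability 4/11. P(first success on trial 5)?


Geometric: P(X=5) = (1-p)^(k-1)×p = (7/11)^4×4/11 = 9604/161051

P(X=5) = 9604/161051 ≈ 5.96%


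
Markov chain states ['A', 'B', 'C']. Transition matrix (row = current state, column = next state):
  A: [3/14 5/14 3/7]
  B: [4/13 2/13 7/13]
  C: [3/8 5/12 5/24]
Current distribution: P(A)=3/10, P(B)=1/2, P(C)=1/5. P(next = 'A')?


P(next=A) = Σᵢ P(now=i)×P(i→A)
= 3/10×3/14 + 1/2×4/13 + 1/5×3/8
= 9/140 + 2/13 + 3/40 = 1067/3640

P = 1067/3640 ≈ 0.2931


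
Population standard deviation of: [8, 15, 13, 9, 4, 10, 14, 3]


Mean = 76/8 = 19/2
  (8-19/2)²=9/4
  (15-19/2)²=121/4
  (13-19/2)²=49/4
  (9-19/2)²=1/4
  (4-19/2)²=121/4
  (10-19/2)²=1/4
  (14-19/2)²=81/4
  (3-19/2)²=169/4
Σ(x-μ)² = 138
σ² = 138/8 = 69/4

σ = √(69/4) ≈ 4.1533


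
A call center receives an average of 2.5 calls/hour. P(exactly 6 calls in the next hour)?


Poisson(λ=2.5): P(X=6) = e^(-λ)×λ^k/k!
= e^(-2.5) × 2.5^6 / 6!
≈ 0.08208499862 × 244.140625 / 720 ≈ 0.027834

P(X=6) ≈ 0.027834 ≈ 2.78%


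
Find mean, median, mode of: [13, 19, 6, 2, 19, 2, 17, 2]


Sorted: [2, 2, 2, 6, 13, 17, 19, 19]
Mean = 80/8 = 10
Median = 19/2
Freq: {13: 1, 19: 2, 6: 1, 2: 3, 17: 1}
Mode: [2]

Mean=10, Median=19/2, Mode=2


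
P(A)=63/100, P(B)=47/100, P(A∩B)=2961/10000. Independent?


P(A)×P(B) = 2961/10000
P(A∩B) = 2961/10000
Equal ✓ → Independent

Yes, independent


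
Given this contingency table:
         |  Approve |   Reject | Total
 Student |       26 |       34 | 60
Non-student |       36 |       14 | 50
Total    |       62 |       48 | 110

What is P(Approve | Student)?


P(Approve | Student) = 26/(26+34) = 26/60 = 13/30

P(Approve|Student) = 13/30 ≈ 43.33%


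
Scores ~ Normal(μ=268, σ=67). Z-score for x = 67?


z = (x - μ)/σ = (67 - 268)/67 = -3.0

z = -3.0


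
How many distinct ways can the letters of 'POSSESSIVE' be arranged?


Letters: 10, freq: {'P': 1, 'O': 1, 'S': 4, 'E': 2, 'I': 1, 'V': 1}
10!/(1!×1!×4!×2!×1!×1!) = 3628800/48 = 75600

75600


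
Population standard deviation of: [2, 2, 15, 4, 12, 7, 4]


Mean = 46/7
  (2-46/7)²=1024/49
  (2-46/7)²=1024/49
  (15-46/7)²=3481/49
  (4-46/7)²=324/49
  (12-46/7)²=1444/49
  (7-46/7)²=9/49
  (4-46/7)²=324/49
Σ(x-μ)² = 1090/7
σ² = (1090/7)/7 = 1090/49

σ = √(1090/49) ≈ 4.7164


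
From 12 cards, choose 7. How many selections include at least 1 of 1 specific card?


Complement: C(12,7) - C(11,7) = 792 - 330 = 462

462


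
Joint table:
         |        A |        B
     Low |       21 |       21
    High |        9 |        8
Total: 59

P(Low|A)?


P(Low|A) = 21/(21+9) = 21/30 = 7/10

P = 7/10 ≈ 70.00%


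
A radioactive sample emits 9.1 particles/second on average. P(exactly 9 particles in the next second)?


Poisson(λ=9.1): P(X=9) = e^(-λ)×λ^k/k!
= e^(-9.1) × 9.1^9 / 9!
≈ 0.0001116658085 × 427929800.13 / 362880 ≈ 0.131683

P(X=9) ≈ 0.131683 ≈ 13.17%


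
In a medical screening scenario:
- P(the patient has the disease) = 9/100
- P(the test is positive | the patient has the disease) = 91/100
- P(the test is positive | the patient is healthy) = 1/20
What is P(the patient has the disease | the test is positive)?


Using Bayes' theorem:
P(A|B) = P(B|A)·P(A) / P(B)

P(the test is positive) = 91/100 × 9/100 + 1/20 × 91/100
= 819/10000 + 91/2000 = 637/5000

P(the patient has the disease|the test is positive) = (819/10000) / (637/5000) = 9/14

P(the patient has the disease|the test is positive) = 9/14 ≈ 64.29%


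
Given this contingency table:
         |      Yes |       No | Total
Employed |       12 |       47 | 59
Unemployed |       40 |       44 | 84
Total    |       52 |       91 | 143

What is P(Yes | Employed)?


P(Yes | Employed) = 12/(12+47) = 12/59

P(Yes|Employed) = 12/59 ≈ 20.34%


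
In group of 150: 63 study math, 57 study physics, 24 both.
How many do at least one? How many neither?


|A∪B| = 63+57-24 = 96
Neither = 150-96 = 54

At least one: 96; Neither: 54


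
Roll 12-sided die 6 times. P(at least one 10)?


P(no 10)^6 = (11/12)^6 = 1771561/2985984
P(≥1) = 1 - 1771561/2985984 = 1214423/2985984

P = 1214423/2985984 ≈ 40.67%


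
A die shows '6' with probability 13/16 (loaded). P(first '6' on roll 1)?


Geometric: P(X=1) = (1-p)^(k-1)×p = (3/16)^0×13/16 = 13/16

P(X=1) = 13/16 ≈ 81.25%


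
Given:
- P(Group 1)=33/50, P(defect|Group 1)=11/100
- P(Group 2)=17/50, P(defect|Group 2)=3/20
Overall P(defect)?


P(B) = Σ P(B|Aᵢ)×P(Aᵢ)
  11/100×33/50 = 363/5000
  3/20×17/50 = 51/1000
Sum = 309/2500

P(defect) = 309/2500 ≈ 12.36%


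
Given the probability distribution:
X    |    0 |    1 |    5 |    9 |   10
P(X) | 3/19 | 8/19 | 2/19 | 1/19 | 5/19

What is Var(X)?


E[X] = 77/19
E[X²] = 639/19
Var(X) = E[X²] - (E[X])² = 639/19 - 5929/361 = 6212/361

Var(X) = 6212/361 ≈ 17.2078


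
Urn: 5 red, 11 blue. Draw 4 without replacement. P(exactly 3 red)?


Hypergeometric: C(5,3)×C(11,1)/C(16,4)
= 10×11/1820 = 11/182

P(X=3) = 11/182 ≈ 6.04%


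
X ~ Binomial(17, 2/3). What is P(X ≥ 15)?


P(X ≥ 15) = Σ P(X=i) for i=15..17
P(X=15) = 4456448/129140163
P(X=16) = 1114112/129140163
P(X=17) = 131072/129140163
Sum = 1900544/43046721

P(X ≥ 15) = 1900544/43046721 ≈ 4.42%


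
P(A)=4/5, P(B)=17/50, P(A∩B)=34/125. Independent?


P(A)×P(B) = 34/125
P(A∩B) = 34/125
Equal ✓ → Independent

Yes, independent


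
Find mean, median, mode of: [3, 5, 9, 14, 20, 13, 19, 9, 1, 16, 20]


Sorted: [1, 3, 5, 9, 9, 13, 14, 16, 19, 20, 20]
Mean = 129/11
Median = 13
Freq: {3: 1, 5: 1, 9: 2, 14: 1, 20: 2, 13: 1, 19: 1, 1: 1, 16: 1}
Mode: [9, 20]

Mean=129/11, Median=13, Mode=[9, 20]


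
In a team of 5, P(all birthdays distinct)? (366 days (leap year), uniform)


P(all different) = Π(366-i)/366 for i=0..4
= (366/366)×(365/366)×...×(362/366)
= 0.972938

P ≈ 0.9729 ≈ 97.29%


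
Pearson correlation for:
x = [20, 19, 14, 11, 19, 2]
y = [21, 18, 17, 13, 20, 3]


n=6, Σx=85, Σy=92, Σxy=1529, Σx²=1443, Σy²=1632
r = (6×1529 - 85×92)/√((6×1443 - 85²)(6×1632 - 92²))
= 1354/√(1433×1328) = 1354/√1903024 ≈ 1354/1379.5014 ≈ 0.9815

r ≈ 0.9815


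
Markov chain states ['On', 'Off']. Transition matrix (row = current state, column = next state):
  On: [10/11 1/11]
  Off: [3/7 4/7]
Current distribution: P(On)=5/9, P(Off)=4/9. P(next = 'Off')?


P(next=Off) = Σᵢ P(now=i)×P(i→Off)
= 5/9×1/11 + 4/9×4/7
= 5/99 + 16/63 = 211/693

P = 211/693 ≈ 0.3045


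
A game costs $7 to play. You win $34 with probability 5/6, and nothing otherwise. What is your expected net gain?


E[gain] = (34-7)×5/6 + (-7)×1/6
= 45/2 - 7/6 = 64/3

Expected net gain = $64/3 ≈ $21.33


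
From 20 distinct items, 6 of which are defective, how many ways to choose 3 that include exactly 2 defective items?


Choose 2 of the 6 defective items and 1 of the other 14 items:
C(6,2)×C(14,1) = 15×14 = 210

210


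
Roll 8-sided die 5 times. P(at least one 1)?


P(no 1)^5 = (7/8)^5 = 16807/32768
P(≥1) = 1 - 16807/32768 = 15961/32768

P = 15961/32768 ≈ 48.71%


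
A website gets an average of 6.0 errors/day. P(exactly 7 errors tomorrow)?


Poisson(λ=6.0): P(X=7) = e^(-λ)×λ^k/k!
= e^(-6.0) × 6.0^7 / 7!
≈ 0.002478752177 × 279936 / 5040 ≈ 0.137677

P(X=7) ≈ 0.137677 ≈ 13.77%


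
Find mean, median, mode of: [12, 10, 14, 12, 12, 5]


Sorted: [5, 10, 12, 12, 12, 14]
Mean = 65/6
Median = 12
Freq: {12: 3, 10: 1, 14: 1, 5: 1}
Mode: [12]

Mean=65/6, Median=12, Mode=12


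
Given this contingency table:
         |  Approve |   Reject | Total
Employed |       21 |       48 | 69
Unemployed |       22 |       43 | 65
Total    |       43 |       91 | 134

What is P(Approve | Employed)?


P(Approve | Employed) = 21/(21+48) = 21/69 = 7/23

P(Approve|Employed) = 7/23 ≈ 30.43%


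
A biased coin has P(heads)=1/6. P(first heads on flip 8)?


Geometric: P(X=8) = (1-p)^(k-1)×p = (5/6)^7×1/6 = 78125/1679616

P(X=8) = 78125/1679616 ≈ 4.65%


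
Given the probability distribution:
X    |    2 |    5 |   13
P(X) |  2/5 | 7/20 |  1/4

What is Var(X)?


E[X] = 29/5
E[X²] = 263/5
Var(X) = E[X²] - (E[X])² = 263/5 - 841/25 = 474/25

Var(X) = 474/25 ≈ 18.9600


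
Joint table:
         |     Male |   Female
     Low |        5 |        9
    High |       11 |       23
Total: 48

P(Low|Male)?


P(Low|Male) = 5/(5+11) = 5/16

P = 5/16 ≈ 31.25%


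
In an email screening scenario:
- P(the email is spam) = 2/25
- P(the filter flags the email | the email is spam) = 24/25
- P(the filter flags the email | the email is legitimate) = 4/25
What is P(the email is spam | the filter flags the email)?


Using Bayes' theorem:
P(A|B) = P(B|A)·P(A) / P(B)

P(the filter flags the email) = 24/25 × 2/25 + 4/25 × 23/25
= 48/625 + 92/625 = 28/125

P(the email is spam|the filter flags the email) = (48/625) / (28/125) = 12/35

P(the email is spam|the filter flags the email) = 12/35 ≈ 34.29%


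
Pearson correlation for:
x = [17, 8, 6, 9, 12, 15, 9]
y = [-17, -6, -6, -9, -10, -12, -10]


n=7, Σx=76, Σy=-70, Σxy=-844, Σx²=920, Σy²=786
r = (7×(-844) - 76×(-70))/√((7×920 - 76²)(7×786 - (-70)²))
= -588/√(664×602) = -588/√399728 ≈ -588/632.2405 ≈ -0.9300

r ≈ -0.9300


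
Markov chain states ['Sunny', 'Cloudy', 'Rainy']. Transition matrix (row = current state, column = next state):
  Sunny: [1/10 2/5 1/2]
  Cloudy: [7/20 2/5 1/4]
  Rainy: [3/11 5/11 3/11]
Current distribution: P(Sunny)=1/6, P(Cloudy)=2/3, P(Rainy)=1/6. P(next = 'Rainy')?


P(next=Rainy) = Σᵢ P(now=i)×P(i→Rainy)
= 1/6×1/2 + 2/3×1/4 + 1/6×3/11
= 1/12 + 1/6 + 1/22 = 13/44

P = 13/44 ≈ 0.2955


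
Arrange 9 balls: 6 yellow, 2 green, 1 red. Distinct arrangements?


9!/(6!×2!×1!) = 252

252


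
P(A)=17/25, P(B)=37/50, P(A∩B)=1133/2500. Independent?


P(A)×P(B) = 629/1250
P(A∩B) = 1133/2500
Not equal → NOT independent

No, not independent


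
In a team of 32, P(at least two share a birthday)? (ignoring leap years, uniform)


P(all different) = Π(365-i)/365 for i=0..31
= 0.246652
P(match) = 1 - 0.246652 = 0.753348

P ≈ 0.7533 ≈ 75.33%


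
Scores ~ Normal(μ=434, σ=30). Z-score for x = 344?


z = (x - μ)/σ = (344 - 434)/30 = -3.0

z = -3.0


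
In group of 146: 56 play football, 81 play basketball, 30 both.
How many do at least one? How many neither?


|A∪B| = 56+81-30 = 107
Neither = 146-107 = 39

At least one: 107; Neither: 39


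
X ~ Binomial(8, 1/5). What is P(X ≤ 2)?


P(X ≤ 2) = Σ P(X=i) for i=0..2
P(X=0) = 65536/390625
P(X=1) = 131072/390625
P(X=2) = 114688/390625
Sum = 311296/390625

P(X ≤ 2) = 311296/390625 ≈ 79.69%


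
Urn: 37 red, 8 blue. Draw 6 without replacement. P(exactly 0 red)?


Hypergeometric: C(37,0)×C(8,6)/C(45,6)
= 1×28/8145060 = 1/290895

P(X=0) = 1/290895 ≈ 0.00%


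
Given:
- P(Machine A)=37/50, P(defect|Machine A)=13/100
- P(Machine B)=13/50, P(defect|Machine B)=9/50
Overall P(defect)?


P(B) = Σ P(B|Aᵢ)×P(Aᵢ)
  13/100×37/50 = 481/5000
  9/50×13/50 = 117/2500
Sum = 143/1000

P(defect) = 143/1000 ≈ 14.30%


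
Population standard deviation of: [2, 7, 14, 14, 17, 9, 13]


Mean = 76/7
  (2-76/7)²=3844/49
  (7-76/7)²=729/49
  (14-76/7)²=484/49
  (14-76/7)²=484/49
  (17-76/7)²=1849/49
  (9-76/7)²=169/49
  (13-76/7)²=225/49
Σ(x-μ)² = 1112/7
σ² = (1112/7)/7 = 1112/49

σ = √(1112/49) ≈ 4.7638


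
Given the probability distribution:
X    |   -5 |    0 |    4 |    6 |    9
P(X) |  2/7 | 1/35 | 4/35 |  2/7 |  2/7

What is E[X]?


E[X] = Σ x·P(X=x)
= (-5)×(2/7) + (0)×(1/35) + (4)×(4/35) + (6)×(2/7) + (9)×(2/7)
= 116/35

E[X] = 116/35


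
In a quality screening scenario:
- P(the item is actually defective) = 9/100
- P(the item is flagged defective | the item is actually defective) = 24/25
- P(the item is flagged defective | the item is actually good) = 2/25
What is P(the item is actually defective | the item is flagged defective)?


Using Bayes' theorem:
P(A|B) = P(B|A)·P(A) / P(B)

P(the item is flagged defective) = 24/25 × 9/100 + 2/25 × 91/100
= 54/625 + 91/1250 = 199/1250

P(the item is actually defective|the item is flagged defective) = (54/625) / (199/1250) = 108/199

P(the item is actually defective|the item is flagged defective) = 108/199 ≈ 54.27%


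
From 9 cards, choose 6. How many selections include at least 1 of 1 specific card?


Complement: C(9,6) - C(8,6) = 84 - 28 = 56

56


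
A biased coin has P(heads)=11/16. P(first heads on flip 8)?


Geometric: P(X=8) = (1-p)^(k-1)×p = (5/16)^7×11/16 = 859375/4294967296

P(X=8) = 859375/4294967296 ≈ 0.02%


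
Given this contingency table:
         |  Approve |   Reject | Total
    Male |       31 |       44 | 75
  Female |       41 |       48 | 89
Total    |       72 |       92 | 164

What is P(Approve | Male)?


P(Approve | Male) = 31/(31+44) = 31/75

P(Approve|Male) = 31/75 ≈ 41.33%


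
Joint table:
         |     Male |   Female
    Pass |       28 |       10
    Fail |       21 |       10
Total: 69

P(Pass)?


P(Pass) = (28+10)/69 = 38/69

P(Pass) = 38/69 ≈ 55.07%


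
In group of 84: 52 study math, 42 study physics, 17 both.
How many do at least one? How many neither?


|A∪B| = 52+42-17 = 77
Neither = 84-77 = 7

At least one: 77; Neither: 7


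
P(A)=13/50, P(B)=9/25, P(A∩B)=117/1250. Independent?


P(A)×P(B) = 117/1250
P(A∩B) = 117/1250
Equal ✓ → Independent

Yes, independent


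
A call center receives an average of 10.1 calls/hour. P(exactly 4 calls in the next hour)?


Poisson(λ=10.1): P(X=4) = e^(-λ)×λ^k/k!
= e^(-10.1) × 10.1^4 / 4!
≈ 4.107955523e-05 × 10406.0401 / 24 ≈ 0.017811

P(X=4) ≈ 0.017811 ≈ 1.78%


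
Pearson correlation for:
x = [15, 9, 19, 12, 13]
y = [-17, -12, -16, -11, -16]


n=5, Σx=68, Σy=-72, Σxy=-1007, Σx²=980, Σy²=1066
r = (5×(-1007) - 68×(-72))/√((5×980 - 68²)(5×1066 - (-72)²))
= -139/√(276×146) = -139/√40296 ≈ -139/200.7386 ≈ -0.6924

r ≈ -0.6924


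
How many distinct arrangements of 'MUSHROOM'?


Letters: 8, freq: {'M': 2, 'U': 1, 'S': 1, 'H': 1, 'R': 1, 'O': 2}
8!/(2!×1!×1!×1!×1!×2!) = 40320/4 = 10080

10080


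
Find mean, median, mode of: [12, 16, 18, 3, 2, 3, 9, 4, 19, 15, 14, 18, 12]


Sorted: [2, 3, 3, 4, 9, 12, 12, 14, 15, 16, 18, 18, 19]
Mean = 145/13
Median = 12
Freq: {12: 2, 16: 1, 18: 2, 3: 2, 2: 1, 9: 1, 4: 1, 19: 1, 15: 1, 14: 1}
Mode: [3, 12, 18]

Mean=145/13, Median=12, Mode=[3, 12, 18]


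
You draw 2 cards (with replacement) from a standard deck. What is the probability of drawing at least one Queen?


P(not a Queen) = 48/52 = 12/13
P(none in 2 draws) = (12/13)^2 = 144/169
P(≥1 Queen) = 1 - 144/169 = 25/169

P = 25/169 ≈ 14.79%


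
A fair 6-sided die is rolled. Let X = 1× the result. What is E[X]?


E[die] = (1+6)/2 = 7/2
E[X] = 1 × 7/2 = 7/2

E[X] = 7/2


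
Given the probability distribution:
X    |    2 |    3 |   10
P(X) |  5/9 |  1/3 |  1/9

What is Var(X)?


E[X] = 29/9
E[X²] = 49/3
Var(X) = E[X²] - (E[X])² = 49/3 - 841/81 = 482/81

Var(X) = 482/81 ≈ 5.9506


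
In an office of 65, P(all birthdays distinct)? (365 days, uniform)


P(all different) = Π(365-i)/365 for i=0..64
= (365/365)×(364/365)×...×(301/365)
= 0.002317

P ≈ 0.0023 ≈ 0.23%


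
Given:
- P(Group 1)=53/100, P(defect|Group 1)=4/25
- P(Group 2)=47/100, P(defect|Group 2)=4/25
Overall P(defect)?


P(B) = Σ P(B|Aᵢ)×P(Aᵢ)
  4/25×53/100 = 53/625
  4/25×47/100 = 47/625
Sum = 4/25

P(defect) = 4/25 ≈ 16.00%


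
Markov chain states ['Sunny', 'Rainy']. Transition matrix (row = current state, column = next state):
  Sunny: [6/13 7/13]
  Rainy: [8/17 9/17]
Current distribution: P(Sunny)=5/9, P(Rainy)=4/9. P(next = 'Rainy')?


P(next=Rainy) = Σᵢ P(now=i)×P(i→Rainy)
= 5/9×7/13 + 4/9×9/17
= 35/117 + 4/17 = 1063/1989

P = 1063/1989 ≈ 0.5344


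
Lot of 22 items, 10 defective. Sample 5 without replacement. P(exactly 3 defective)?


Hypergeometric: C(10,3)×C(12,2)/C(22,5)
= 120×66/26334 = 40/133

P(X=3) = 40/133 ≈ 30.08%


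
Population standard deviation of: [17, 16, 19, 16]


Mean = 68/4 = 17
  (17-17)²=0
  (16-17)²=1
  (19-17)²=4
  (16-17)²=1
Σ(x-μ)² = 6
σ² = 6/4 = 3/2

σ = √(3/2) ≈ 1.2247


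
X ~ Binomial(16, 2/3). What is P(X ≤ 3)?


P(X ≤ 3) = Σ P(X=i) for i=0..3
P(X=0) = 1/43046721
P(X=1) = 32/43046721
P(X=2) = 160/14348907
P(X=3) = 4480/43046721
Sum = 4993/43046721

P(X ≤ 3) = 4993/43046721 ≈ 0.01%


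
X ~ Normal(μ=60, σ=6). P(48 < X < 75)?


z₁=(48-60)/6=-2.0, z₂=(75-60)/6=2.5
P = Φ(2.5) - Φ(-2.0) = 0.993790 - 0.022750 = 0.971040 ≈ 0.9710

P(48 < X < 75) ≈ 0.9710


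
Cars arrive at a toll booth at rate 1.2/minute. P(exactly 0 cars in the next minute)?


Poisson(λ=1.2): P(X=0) = e^(-λ)×λ^k/k!
= e^(-1.2) × 1.2^0 / 0!
≈ 0.3011942119 × 1 / 1 ≈ 0.301194

P(X=0) ≈ 0.301194 ≈ 30.12%


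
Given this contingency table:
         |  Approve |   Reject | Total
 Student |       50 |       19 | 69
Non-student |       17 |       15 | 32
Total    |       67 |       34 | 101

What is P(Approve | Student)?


P(Approve | Student) = 50/(50+19) = 50/69

P(Approve|Student) = 50/69 ≈ 72.46%


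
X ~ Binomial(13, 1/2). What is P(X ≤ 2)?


P(X ≤ 2) = Σ P(X=i) for i=0..2
P(X=0) = 1/8192
P(X=1) = 13/8192
P(X=2) = 39/4096
Sum = 23/2048

P(X ≤ 2) = 23/2048 ≈ 1.12%


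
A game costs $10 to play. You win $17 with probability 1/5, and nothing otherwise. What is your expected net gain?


E[gain] = (17-10)×1/5 + (-10)×4/5
= 7/5 - 8 = -33/5

Expected net gain = $-33/5 ≈ $-6.60


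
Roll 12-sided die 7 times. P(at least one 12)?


P(no 12)^7 = (11/12)^7 = 19487171/35831808
P(≥1) = 1 - 19487171/35831808 = 16344637/35831808

P = 16344637/35831808 ≈ 45.61%


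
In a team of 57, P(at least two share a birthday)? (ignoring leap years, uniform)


P(all different) = Π(365-i)/365 for i=0..56
= 0.009878
P(match) = 1 - 0.009878 = 0.990122

P ≈ 0.9901 ≈ 99.01%


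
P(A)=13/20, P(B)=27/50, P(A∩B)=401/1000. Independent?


P(A)×P(B) = 351/1000
P(A∩B) = 401/1000
Not equal → NOT independent

No, not independent


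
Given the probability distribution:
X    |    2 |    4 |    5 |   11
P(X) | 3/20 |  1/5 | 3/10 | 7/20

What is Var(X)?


E[X] = 129/20
E[X²] = 1073/20
Var(X) = E[X²] - (E[X])² = 1073/20 - 16641/400 = 4819/400

Var(X) = 4819/400 ≈ 12.0475


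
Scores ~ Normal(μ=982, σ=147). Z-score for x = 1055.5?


z = (x - μ)/σ = (1055.5 - 982)/147 = 0.5

z = 0.5


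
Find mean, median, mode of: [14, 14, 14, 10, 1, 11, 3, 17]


Sorted: [1, 3, 10, 11, 14, 14, 14, 17]
Mean = 84/8 = 21/2
Median = 25/2
Freq: {14: 3, 10: 1, 1: 1, 11: 1, 3: 1, 17: 1}
Mode: [14]

Mean=21/2, Median=25/2, Mode=14


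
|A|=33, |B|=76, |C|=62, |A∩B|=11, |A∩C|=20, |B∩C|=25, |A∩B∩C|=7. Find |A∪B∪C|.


|A∪B∪C| = 33+76+62-11-20-25+7 = 122

|A∪B∪C| = 122


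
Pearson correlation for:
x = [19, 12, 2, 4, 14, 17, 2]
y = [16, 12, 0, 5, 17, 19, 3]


n=7, Σx=70, Σy=72, Σxy=1035, Σx²=1014, Σy²=1084
r = (7×1035 - 70×72)/√((7×1014 - 70²)(7×1084 - 72²))
= 2205/√(2198×2404) = 2205/√5283992 ≈ 2205/2298.6935 ≈ 0.9592

r ≈ 0.9592


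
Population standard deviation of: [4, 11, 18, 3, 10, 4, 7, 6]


Mean = 63/8
  (4-63/8)²=961/64
  (11-63/8)²=625/64
  (18-63/8)²=6561/64
  (3-63/8)²=1521/64
  (10-63/8)²=289/64
  (4-63/8)²=961/64
  (7-63/8)²=49/64
  (6-63/8)²=225/64
Σ(x-μ)² = 1399/8
σ² = (1399/8)/8 = 1399/64

σ = √(1399/64) ≈ 4.6754


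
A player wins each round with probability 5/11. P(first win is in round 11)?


Geometric: P(X=11) = (1-p)^(k-1)×p = (6/11)^10×5/11 = 302330880/285311670611

P(X=11) = 302330880/285311670611 ≈ 0.11%


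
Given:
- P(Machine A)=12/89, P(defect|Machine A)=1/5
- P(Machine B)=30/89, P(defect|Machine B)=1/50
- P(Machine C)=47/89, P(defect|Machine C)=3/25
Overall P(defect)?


P(B) = Σ P(B|Aᵢ)×P(Aᵢ)
  1/5×12/89 = 12/445
  1/50×30/89 = 3/445
  3/25×47/89 = 141/2225
Sum = 216/2225

P(defect) = 216/2225 ≈ 9.71%


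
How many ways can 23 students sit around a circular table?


Circular arrangements of 23 distinct objects: fix one position to break rotational symmetry.
(n-1)! = 22! = 1124000727777607680000

1124000727777607680000


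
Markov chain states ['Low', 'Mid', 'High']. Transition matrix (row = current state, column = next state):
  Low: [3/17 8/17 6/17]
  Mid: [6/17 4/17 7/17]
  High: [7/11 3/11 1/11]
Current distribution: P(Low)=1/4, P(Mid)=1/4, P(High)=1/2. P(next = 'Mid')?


P(next=Mid) = Σᵢ P(now=i)×P(i→Mid)
= 1/4×8/17 + 1/4×4/17 + 1/2×3/11
= 2/17 + 1/17 + 3/22 = 117/374

P = 117/374 ≈ 0.3128


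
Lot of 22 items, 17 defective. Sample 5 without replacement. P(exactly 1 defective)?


Hypergeometric: C(17,1)×C(5,4)/C(22,5)
= 17×5/26334 = 85/26334

P(X=1) = 85/26334 ≈ 0.32%


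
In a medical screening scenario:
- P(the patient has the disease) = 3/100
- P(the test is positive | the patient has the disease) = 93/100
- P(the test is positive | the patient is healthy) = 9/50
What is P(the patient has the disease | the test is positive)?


Using Bayes' theorem:
P(A|B) = P(B|A)·P(A) / P(B)

P(the test is positive) = 93/100 × 3/100 + 9/50 × 97/100
= 279/10000 + 873/5000 = 81/400

P(the patient has the disease|the test is positive) = (279/10000) / (81/400) = 31/225

P(the patient has the disease|the test is positive) = 31/225 ≈ 13.78%


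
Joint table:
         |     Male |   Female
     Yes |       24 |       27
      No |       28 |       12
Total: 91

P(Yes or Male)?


P(Yes∨Male) = P(Yes) + P(Male) - P(Yes∧Male)
= (51 + 52 - 24)/91 = 79/91

P = 79/91 ≈ 86.81%


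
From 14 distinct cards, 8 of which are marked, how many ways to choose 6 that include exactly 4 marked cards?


Choose 4 of the 8 marked cards and 2 of the other 6 cards:
C(8,4)×C(6,2) = 70×15 = 1050

1050


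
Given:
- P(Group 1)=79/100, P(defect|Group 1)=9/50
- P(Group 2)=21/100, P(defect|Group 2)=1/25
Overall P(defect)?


P(B) = Σ P(B|Aᵢ)×P(Aᵢ)
  9/50×79/100 = 711/5000
  1/25×21/100 = 21/2500
Sum = 753/5000

P(defect) = 753/5000 ≈ 15.06%


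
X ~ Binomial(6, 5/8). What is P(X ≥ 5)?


P(X ≥ 5) = Σ P(X=i) for i=5..6
P(X=5) = 28125/131072
P(X=6) = 15625/262144
Sum = 71875/262144

P(X ≥ 5) = 71875/262144 ≈ 27.42%


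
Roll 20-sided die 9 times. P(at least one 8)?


P(no 8)^9 = (19/20)^9 = 322687697779/512000000000
P(≥1) = 1 - 322687697779/512000000000 = 189312302221/512000000000

P = 189312302221/512000000000 ≈ 36.98%


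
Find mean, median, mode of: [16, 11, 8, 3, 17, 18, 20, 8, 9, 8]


Sorted: [3, 8, 8, 8, 9, 11, 16, 17, 18, 20]
Mean = 118/10 = 59/5
Median = 10
Freq: {16: 1, 11: 1, 8: 3, 3: 1, 17: 1, 18: 1, 20: 1, 9: 1}
Mode: [8]

Mean=59/5, Median=10, Mode=8


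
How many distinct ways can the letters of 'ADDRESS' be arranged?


Letters: 7, freq: {'A': 1, 'D': 2, 'R': 1, 'E': 1, 'S': 2}
7!/(1!×2!×1!×1!×2!) = 5040/4 = 1260

1260


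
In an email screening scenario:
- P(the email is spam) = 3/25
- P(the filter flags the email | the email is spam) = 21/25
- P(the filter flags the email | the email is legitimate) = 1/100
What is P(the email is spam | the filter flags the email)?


Using Bayes' theorem:
P(A|B) = P(B|A)·P(A) / P(B)

P(the filter flags the email) = 21/25 × 3/25 + 1/100 × 22/25
= 63/625 + 11/1250 = 137/1250

P(the email is spam|the filter flags the email) = (63/625) / (137/1250) = 126/137

P(the email is spam|the filter flags the email) = 126/137 ≈ 91.97%


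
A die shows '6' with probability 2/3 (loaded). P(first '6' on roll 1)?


Geometric: P(X=1) = (1-p)^(k-1)×p = (1/3)^0×2/3 = 2/3

P(X=1) = 2/3 ≈ 66.67%


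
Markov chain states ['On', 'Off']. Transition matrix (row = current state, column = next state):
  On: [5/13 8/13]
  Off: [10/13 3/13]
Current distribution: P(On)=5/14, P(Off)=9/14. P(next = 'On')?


P(next=On) = Σᵢ P(now=i)×P(i→On)
= 5/14×5/13 + 9/14×10/13
= 25/182 + 45/91 = 115/182

P = 115/182 ≈ 0.6319


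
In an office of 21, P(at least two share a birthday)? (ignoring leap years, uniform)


P(all different) = Π(365-i)/365 for i=0..20
= 0.556312
P(match) = 1 - 0.556312 = 0.443688

P ≈ 0.4437 ≈ 44.37%


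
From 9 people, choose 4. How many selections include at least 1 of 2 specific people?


Complement: C(9,4) - C(7,4) = 126 - 35 = 91

91


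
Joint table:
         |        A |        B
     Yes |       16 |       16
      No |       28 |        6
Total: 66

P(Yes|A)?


P(Yes|A) = 16/(16+28) = 16/44 = 4/11

P = 4/11 ≈ 36.36%


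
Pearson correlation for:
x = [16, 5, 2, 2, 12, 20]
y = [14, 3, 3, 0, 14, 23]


n=6, Σx=57, Σy=57, Σxy=873, Σx²=833, Σy²=939
r = (6×873 - 57×57)/√((6×833 - 57²)(6×939 - 57²))
= 1989/√(1749×2385) = 1989/√4171365 ≈ 1989/2042.3920 ≈ 0.9739

r ≈ 0.9739


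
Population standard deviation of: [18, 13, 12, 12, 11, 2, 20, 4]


Mean = 92/8 = 23/2
  (18-23/2)²=169/4
  (13-23/2)²=9/4
  (12-23/2)²=1/4
  (12-23/2)²=1/4
  (11-23/2)²=1/4
  (2-23/2)²=361/4
  (20-23/2)²=289/4
  (4-23/2)²=225/4
Σ(x-μ)² = 264
σ² = 264/8 = 33

σ = √(33) ≈ 5.7446


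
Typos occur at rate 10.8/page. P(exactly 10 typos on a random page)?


Poisson(λ=10.8): P(X=10) = e^(-λ)×λ^k/k!
= e^(-10.8) × 10.8^10 / 10!
≈ 2.039950341e-05 × 21589249972.7 / 3628800 ≈ 0.121365

P(X=10) ≈ 0.121365 ≈ 12.14%


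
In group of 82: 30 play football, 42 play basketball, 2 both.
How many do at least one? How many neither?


|A∪B| = 30+42-2 = 70
Neither = 82-70 = 12

At least one: 70; Neither: 12
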